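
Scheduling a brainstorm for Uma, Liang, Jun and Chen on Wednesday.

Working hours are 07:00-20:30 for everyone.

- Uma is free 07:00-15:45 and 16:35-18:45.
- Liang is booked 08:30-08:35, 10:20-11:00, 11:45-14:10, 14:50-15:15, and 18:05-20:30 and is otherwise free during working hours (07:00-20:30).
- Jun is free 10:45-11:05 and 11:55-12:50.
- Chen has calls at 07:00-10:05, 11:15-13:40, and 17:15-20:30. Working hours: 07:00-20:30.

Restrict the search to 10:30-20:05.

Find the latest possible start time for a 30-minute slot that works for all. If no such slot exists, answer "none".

none

Liang free within 07:00–20:30: 07:00–08:30, 08:35–10:20, 11:00–11:45, 14:10–14:50, 15:15–18:05.
Chen free within 07:00–20:30: 10:05–11:15, 13:40–17:15.
Uma ∩ Liang: 07:00–08:30, 08:35–10:20, 11:00–11:45, 14:10–14:50, 15:15–15:45, 16:35–18:05.
Uma ∩ Liang ∩ Jun: 11:00–11:05.
Uma ∩ Liang ∩ Jun ∩ Chen: 11:00–11:05.
Restricted to 10:30–20:05: 11:00–11:05.
Windows ≥ 30 min: (none).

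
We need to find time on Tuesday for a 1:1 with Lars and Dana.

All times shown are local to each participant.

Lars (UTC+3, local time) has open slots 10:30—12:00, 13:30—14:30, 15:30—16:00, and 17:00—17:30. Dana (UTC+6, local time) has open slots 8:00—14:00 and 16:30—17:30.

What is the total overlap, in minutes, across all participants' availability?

90 minutes

Lars → UTC: 07:30–09:00, 10:30–11:30, 12:30–13:00, 14:00–14:30.
Dana → UTC: 02:00–08:00, 10:30–11:30.
Lars ∩ Dana: 07:30–08:00, 10:30–11:30.
Total common minutes: 30 + 60 = 90.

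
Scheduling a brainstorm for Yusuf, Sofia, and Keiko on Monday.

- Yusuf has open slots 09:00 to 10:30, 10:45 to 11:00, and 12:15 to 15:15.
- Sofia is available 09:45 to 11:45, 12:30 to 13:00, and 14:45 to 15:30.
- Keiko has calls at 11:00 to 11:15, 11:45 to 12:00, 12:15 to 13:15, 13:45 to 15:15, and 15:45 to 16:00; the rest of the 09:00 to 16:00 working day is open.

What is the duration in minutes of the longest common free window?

Keiko free within 09:00–16:00: 09:00–11:00, 11:15–11:45, 12:00–12:15, 13:15–13:45, 15:15–15:45.
Yusuf ∩ Sofia: 09:45–10:30, 10:45–11:00, 12:30–13:00, 14:45–15:15.
Yusuf ∩ Sofia ∩ Keiko: 09:45–10:30, 10:45–11:00.
Common window lengths: 45, 15 min; longest is 45.

45 minutes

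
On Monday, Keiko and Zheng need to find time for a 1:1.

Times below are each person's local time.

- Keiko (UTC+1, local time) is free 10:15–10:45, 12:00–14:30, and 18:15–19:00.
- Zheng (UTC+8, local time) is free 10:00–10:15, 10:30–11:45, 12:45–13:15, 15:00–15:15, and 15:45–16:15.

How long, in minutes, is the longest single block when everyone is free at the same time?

Keiko → UTC: 09:15–09:45, 11:00–13:30, 17:15–18:00.
Zheng → UTC: 02:00–02:15, 02:30–03:45, 04:45–05:15, 07:00–07:15, 07:45–08:15.
Keiko ∩ Zheng: (none).
No common window.

0 minutes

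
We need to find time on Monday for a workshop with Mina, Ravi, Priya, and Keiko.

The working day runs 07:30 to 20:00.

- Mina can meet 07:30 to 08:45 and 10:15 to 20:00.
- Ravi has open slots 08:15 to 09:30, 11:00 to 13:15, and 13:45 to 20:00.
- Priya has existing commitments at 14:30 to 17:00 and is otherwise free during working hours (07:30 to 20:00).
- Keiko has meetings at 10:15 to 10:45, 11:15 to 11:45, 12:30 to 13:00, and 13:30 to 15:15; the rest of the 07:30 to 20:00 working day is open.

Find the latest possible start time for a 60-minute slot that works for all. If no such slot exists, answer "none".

Priya free within 07:30–20:00: 07:30–14:30, 17:00–20:00.
Keiko free within 07:30–20:00: 07:30–10:15, 10:45–11:15, 11:45–12:30, 13:00–13:30, 15:15–20:00.
Mina ∩ Ravi: 08:15–08:45, 11:00–13:15, 13:45–20:00.
Mina ∩ Ravi ∩ Priya: 08:15–08:45, 11:00–13:15, 13:45–14:30, 17:00–20:00.
Mina ∩ Ravi ∩ Priya ∩ Keiko: 08:15–08:45, 11:00–11:15, 11:45–12:30, 13:00–13:15, 17:00–20:00.
Windows ≥ 60 min: 17:00–20:00.
Latest start in the last window 17:00–20:00 is 20:00 − 60 min = 19:00.

19:00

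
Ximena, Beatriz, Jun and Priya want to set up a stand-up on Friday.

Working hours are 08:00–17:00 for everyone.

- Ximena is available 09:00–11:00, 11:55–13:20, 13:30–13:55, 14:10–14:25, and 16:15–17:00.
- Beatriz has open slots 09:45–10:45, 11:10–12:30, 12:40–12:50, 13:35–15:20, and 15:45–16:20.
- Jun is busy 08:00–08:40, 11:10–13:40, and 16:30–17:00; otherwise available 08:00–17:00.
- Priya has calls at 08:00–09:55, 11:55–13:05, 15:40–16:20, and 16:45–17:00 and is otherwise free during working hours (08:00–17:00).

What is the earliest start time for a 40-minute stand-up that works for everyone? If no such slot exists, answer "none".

Jun free within 08:00–17:00: 08:40–11:10, 13:40–16:30.
Priya free within 08:00–17:00: 09:55–11:55, 13:05–15:40, 16:20–16:45.
Ximena ∩ Beatriz: 09:45–10:45, 11:55–12:30, 12:40–12:50, 13:35–13:55, 14:10–14:25, 16:15–16:20.
Ximena ∩ Beatriz ∩ Jun: 09:45–10:45, 13:40–13:55, 14:10–14:25, 16:15–16:20.
Ximena ∩ Beatriz ∩ Jun ∩ Priya: 09:55–10:45, 13:40–13:55, 14:10–14:25.
Windows ≥ 40 min: 09:55–10:45.
Earliest such window starts at 09:55.

09:55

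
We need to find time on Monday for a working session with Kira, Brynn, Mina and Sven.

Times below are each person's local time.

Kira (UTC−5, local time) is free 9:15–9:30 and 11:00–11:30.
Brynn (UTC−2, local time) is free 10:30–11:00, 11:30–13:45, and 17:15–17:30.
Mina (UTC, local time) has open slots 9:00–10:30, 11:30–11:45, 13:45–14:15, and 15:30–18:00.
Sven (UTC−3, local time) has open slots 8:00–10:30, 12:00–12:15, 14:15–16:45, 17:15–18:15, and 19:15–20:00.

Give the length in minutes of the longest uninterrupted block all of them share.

Kira → UTC: 14:15–14:30, 16:00–16:30.
Brynn → UTC: 12:30–13:00, 13:30–15:45, 19:15–19:30.
Mina → UTC: 09:00–10:30, 11:30–11:45, 13:45–14:15, 15:30–18:00.
Sven → UTC: 11:00–13:30, 15:00–15:15, 17:15–19:45, 20:15–21:15, 22:15–23:00.
Kira ∩ Brynn: 14:15–14:30.
Kira ∩ Brynn ∩ Mina: (none).
Kira ∩ Brynn ∩ Mina ∩ Sven: (none).
No common window.

0 minutes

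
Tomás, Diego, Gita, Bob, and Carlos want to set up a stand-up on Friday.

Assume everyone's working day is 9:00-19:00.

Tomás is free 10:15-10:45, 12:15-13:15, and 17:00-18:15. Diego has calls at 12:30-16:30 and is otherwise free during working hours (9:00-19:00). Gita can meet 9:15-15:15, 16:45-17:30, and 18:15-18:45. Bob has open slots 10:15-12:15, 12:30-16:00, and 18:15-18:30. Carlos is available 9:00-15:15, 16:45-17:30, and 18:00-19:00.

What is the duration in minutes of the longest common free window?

30 minutes

Diego free within 09:00–19:00: 09:00–12:30, 16:30–19:00.
Tomás ∩ Diego: 10:15–10:45, 12:15–12:30, 17:00–18:15.
Tomás ∩ Diego ∩ Gita: 10:15–10:45, 12:15–12:30, 17:00–17:30.
Tomás ∩ Diego ∩ Gita ∩ Bob: 10:15–10:45.
Tomás ∩ Diego ∩ Gita ∩ Bob ∩ Carlos: 10:15–10:45.
Single common window of 30 minutes.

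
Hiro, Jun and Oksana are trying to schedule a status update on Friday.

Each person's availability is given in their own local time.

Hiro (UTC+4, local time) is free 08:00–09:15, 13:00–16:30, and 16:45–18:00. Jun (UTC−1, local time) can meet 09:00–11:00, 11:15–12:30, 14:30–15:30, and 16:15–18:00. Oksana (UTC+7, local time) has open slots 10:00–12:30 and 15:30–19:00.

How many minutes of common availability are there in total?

120 minutes

Hiro → UTC: 04:00–05:15, 09:00–12:30, 12:45–14:00.
Jun → UTC: 10:00–12:00, 12:15–13:30, 15:30–16:30, 17:15–19:00.
Oksana → UTC: 03:00–05:30, 08:30–12:00.
Hiro ∩ Jun: 10:00–12:00, 12:15–12:30, 12:45–13:30.
Hiro ∩ Jun ∩ Oksana: 10:00–12:00.
Total common minutes: 120.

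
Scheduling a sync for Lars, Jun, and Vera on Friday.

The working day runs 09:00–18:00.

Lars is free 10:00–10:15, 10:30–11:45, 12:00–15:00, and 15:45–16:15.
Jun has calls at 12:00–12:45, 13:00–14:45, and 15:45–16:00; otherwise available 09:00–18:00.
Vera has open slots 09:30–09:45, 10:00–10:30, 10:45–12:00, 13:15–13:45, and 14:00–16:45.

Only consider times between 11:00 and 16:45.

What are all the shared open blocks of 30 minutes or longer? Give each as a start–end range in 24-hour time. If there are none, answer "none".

11:00–11:45

Jun free within 09:00–18:00: 09:00–12:00, 12:45–13:00, 14:45–15:45, 16:00–18:00.
Lars ∩ Jun: 10:00–10:15, 10:30–11:45, 12:45–13:00, 14:45–15:00, 16:00–16:15.
Lars ∩ Jun ∩ Vera: 10:00–10:15, 10:45–11:45, 14:45–15:00, 16:00–16:15.
Restricted to 11:00–16:45: 11:00–11:45, 14:45–15:00, 16:00–16:15.
Windows ≥ 30 min: 11:00–11:45.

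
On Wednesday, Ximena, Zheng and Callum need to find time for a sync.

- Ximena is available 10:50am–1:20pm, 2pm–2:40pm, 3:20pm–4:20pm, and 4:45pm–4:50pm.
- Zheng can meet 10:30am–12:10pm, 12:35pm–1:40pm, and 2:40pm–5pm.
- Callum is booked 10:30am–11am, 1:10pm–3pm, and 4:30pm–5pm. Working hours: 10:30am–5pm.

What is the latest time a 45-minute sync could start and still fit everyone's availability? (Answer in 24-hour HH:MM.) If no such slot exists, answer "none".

Callum free within 10:30–17:00: 11:00–13:10, 15:00–16:30.
Ximena ∩ Zheng: 10:50–12:10, 12:35–13:20, 15:20–16:20, 16:45–16:50.
Ximena ∩ Zheng ∩ Callum: 11:00–12:10, 12:35–13:10, 15:20–16:20.
Windows ≥ 45 min: 11:00–12:10, 15:20–16:20.
Latest start in the last window 15:20–16:20 is 16:20 − 45 min = 15:35.

15:35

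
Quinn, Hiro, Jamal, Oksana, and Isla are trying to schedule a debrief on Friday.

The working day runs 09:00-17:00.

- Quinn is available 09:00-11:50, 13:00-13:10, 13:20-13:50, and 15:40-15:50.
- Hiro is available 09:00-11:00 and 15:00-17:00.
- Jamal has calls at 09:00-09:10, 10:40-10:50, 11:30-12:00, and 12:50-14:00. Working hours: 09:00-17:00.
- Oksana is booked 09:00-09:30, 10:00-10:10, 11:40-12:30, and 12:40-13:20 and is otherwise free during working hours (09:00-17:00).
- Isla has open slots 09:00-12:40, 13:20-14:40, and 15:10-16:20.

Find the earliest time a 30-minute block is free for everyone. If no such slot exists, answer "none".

Jamal free within 09:00–17:00: 09:10–10:40, 10:50–11:30, 12:00–12:50, 14:00–17:00.
Oksana free within 09:00–17:00: 09:30–10:00, 10:10–11:40, 12:30–12:40, 13:20–17:00.
Quinn ∩ Hiro: 09:00–11:00, 15:40–15:50.
Quinn ∩ Hiro ∩ Jamal: 09:10–10:40, 10:50–11:00, 15:40–15:50.
Quinn ∩ Hiro ∩ Jamal ∩ Oksana: 09:30–10:00, 10:10–10:40, 10:50–11:00, 15:40–15:50.
Quinn ∩ Hiro ∩ Jamal ∩ Oksana ∩ Isla: 09:30–10:00, 10:10–10:40, 10:50–11:00, 15:40–15:50.
Windows ≥ 30 min: 09:30–10:00, 10:10–10:40.
Earliest such window starts at 09:30.

09:30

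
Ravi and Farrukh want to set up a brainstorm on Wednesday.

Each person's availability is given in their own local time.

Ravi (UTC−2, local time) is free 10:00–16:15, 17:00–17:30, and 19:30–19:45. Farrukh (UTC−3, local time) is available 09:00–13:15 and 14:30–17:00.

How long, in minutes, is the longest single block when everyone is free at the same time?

255 minutes

Ravi → UTC: 12:00–18:15, 19:00–19:30, 21:30–21:45.
Farrukh → UTC: 12:00–16:15, 17:30–20:00.
Ravi ∩ Farrukh: 12:00–16:15, 17:30–18:15, 19:00–19:30.
Common window lengths: 255, 45, 30 min; longest is 255.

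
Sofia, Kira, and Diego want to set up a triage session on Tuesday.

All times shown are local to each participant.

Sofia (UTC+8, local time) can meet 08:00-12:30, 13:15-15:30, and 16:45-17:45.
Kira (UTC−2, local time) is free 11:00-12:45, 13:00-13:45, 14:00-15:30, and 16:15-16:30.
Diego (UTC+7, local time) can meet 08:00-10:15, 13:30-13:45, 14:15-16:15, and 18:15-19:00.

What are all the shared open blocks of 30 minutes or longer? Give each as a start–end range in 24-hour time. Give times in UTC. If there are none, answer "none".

none

Sofia → UTC: 00:00–04:30, 05:15–07:30, 08:45–09:45.
Kira → UTC: 13:00–14:45, 15:00–15:45, 16:00–17:30, 18:15–18:30.
Diego → UTC: 01:00–03:15, 06:30–06:45, 07:15–09:15, 11:15–12:00.
Sofia ∩ Kira: (none).
Sofia ∩ Kira ∩ Diego: (none).
Windows ≥ 30 min: (none).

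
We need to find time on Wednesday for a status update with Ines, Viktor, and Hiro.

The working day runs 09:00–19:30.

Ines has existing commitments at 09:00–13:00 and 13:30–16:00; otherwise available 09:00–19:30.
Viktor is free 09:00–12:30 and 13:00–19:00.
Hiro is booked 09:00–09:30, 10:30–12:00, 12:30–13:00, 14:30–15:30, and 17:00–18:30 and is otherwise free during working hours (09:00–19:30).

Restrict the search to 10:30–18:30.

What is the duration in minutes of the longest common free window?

Ines free within 09:00–19:30: 13:00–13:30, 16:00–19:30.
Hiro free within 09:00–19:30: 09:30–10:30, 12:00–12:30, 13:00–14:30, 15:30–17:00, 18:30–19:30.
Ines ∩ Viktor: 13:00–13:30, 16:00–19:00.
Ines ∩ Viktor ∩ Hiro: 13:00–13:30, 16:00–17:00, 18:30–19:00.
Restricted to 10:30–18:30: 13:00–13:30, 16:00–17:00.
Common window lengths: 30, 60 min; longest is 60.

60 minutes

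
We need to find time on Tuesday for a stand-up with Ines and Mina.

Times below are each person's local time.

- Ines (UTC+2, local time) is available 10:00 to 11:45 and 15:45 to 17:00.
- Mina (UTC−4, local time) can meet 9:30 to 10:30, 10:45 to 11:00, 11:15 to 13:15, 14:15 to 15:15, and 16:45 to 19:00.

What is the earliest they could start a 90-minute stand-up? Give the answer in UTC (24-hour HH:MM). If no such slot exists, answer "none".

Ines → UTC: 08:00–09:45, 13:45–15:00.
Mina → UTC: 13:30–14:30, 14:45–15:00, 15:15–17:15, 18:15–19:15, 20:45–23:00.
Ines ∩ Mina: 13:45–14:30, 14:45–15:00.
Windows ≥ 90 min: (none).

none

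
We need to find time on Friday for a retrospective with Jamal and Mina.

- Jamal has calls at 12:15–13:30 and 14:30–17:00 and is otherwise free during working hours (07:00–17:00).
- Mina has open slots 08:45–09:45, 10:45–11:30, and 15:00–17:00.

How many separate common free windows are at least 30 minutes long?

2

Jamal free within 07:00–17:00: 07:00–12:15, 13:30–14:30.
Jamal ∩ Mina: 08:45–09:45, 10:45–11:30.
Windows ≥ 30 min: 08:45–09:45, 10:45–11:30.
That's 2 windows.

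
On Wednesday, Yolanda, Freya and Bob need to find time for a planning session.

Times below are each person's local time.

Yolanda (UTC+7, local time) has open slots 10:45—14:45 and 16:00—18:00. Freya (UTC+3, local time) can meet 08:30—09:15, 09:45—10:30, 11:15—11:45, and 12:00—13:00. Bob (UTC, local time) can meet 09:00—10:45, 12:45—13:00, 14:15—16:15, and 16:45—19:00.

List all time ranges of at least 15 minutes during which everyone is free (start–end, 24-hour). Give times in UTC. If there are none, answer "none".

Yolanda → UTC: 03:45–07:45, 09:00–11:00.
Freya → UTC: 05:30–06:15, 06:45–07:30, 08:15–08:45, 09:00–10:00.
Bob → UTC: 09:00–10:45, 12:45–13:00, 14:15–16:15, 16:45–19:00.
Yolanda ∩ Freya: 05:30–06:15, 06:45–07:30, 09:00–10:00.
Yolanda ∩ Freya ∩ Bob: 09:00–10:00.
Windows ≥ 15 min: 09:00–10:00.

09:00–10:00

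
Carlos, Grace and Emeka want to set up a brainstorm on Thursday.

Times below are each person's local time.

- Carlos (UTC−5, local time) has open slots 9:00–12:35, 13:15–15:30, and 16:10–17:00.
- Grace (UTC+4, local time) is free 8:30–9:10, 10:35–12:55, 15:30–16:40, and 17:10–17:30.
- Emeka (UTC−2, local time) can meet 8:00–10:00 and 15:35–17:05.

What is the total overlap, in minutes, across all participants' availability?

0 minutes

Carlos → UTC: 14:00–17:35, 18:15–20:30, 21:10–22:00.
Grace → UTC: 04:30–05:10, 06:35–08:55, 11:30–12:40, 13:10–13:30.
Emeka → UTC: 10:00–12:00, 17:35–19:05.
Carlos ∩ Grace: (none).
Carlos ∩ Grace ∩ Emeka: (none).
Total common minutes: 0.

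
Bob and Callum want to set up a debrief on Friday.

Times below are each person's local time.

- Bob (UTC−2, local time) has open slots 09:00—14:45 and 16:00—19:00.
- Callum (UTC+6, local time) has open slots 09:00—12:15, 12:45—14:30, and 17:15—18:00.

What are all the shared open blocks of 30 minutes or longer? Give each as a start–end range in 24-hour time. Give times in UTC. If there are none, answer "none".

11:15–12:00

Bob → UTC: 11:00–16:45, 18:00–21:00.
Callum → UTC: 03:00–06:15, 06:45–08:30, 11:15–12:00.
Bob ∩ Callum: 11:15–12:00.
Windows ≥ 30 min: 11:15–12:00.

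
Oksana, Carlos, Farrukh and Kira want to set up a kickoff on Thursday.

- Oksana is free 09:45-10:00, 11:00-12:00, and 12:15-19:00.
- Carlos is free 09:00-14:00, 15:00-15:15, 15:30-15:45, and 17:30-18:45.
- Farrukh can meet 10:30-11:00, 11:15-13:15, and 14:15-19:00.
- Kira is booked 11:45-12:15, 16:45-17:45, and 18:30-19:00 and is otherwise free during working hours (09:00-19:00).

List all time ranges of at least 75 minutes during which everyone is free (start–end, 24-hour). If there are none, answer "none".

none

Kira free within 09:00–19:00: 09:00–11:45, 12:15–16:45, 17:45–18:30.
Oksana ∩ Carlos: 09:45–10:00, 11:00–12:00, 12:15–14:00, 15:00–15:15, 15:30–15:45, 17:30–18:45.
Oksana ∩ Carlos ∩ Farrukh: 11:15–12:00, 12:15–13:15, 15:00–15:15, 15:30–15:45, 17:30–18:45.
Oksana ∩ Carlos ∩ Farrukh ∩ Kira: 11:15–11:45, 12:15–13:15, 15:00–15:15, 15:30–15:45, 17:45–18:30.
Windows ≥ 75 min: (none).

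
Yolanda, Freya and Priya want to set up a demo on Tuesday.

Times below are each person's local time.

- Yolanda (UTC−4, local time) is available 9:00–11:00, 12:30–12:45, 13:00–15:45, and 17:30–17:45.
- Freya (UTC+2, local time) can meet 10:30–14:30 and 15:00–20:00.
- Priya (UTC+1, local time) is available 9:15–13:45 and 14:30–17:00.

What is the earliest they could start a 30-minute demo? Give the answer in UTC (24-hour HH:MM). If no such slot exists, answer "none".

Yolanda → UTC: 13:00–15:00, 16:30–16:45, 17:00–19:45, 21:30–21:45.
Freya → UTC: 08:30–12:30, 13:00–18:00.
Priya → UTC: 08:15–12:45, 13:30–16:00.
Yolanda ∩ Freya: 13:00–15:00, 16:30–16:45, 17:00–18:00.
Yolanda ∩ Freya ∩ Priya: 13:30–15:00.
Windows ≥ 30 min: 13:30–15:00.
Earliest such window starts at 13:30.

13:30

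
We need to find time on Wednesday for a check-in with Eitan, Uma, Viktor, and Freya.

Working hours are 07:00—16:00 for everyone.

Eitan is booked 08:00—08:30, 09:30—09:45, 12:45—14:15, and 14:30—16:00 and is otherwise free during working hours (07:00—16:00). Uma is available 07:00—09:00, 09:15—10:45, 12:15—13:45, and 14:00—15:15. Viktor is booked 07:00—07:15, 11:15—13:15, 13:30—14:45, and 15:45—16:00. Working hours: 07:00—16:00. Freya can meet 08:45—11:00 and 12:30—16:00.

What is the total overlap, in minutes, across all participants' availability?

Eitan free within 07:00–16:00: 07:00–08:00, 08:30–09:30, 09:45–12:45, 14:15–14:30.
Viktor free within 07:00–16:00: 07:15–11:15, 13:15–13:30, 14:45–15:45.
Eitan ∩ Uma: 07:00–08:00, 08:30–09:00, 09:15–09:30, 09:45–10:45, 12:15–12:45, 14:15–14:30.
Eitan ∩ Uma ∩ Viktor: 07:15–08:00, 08:30–09:00, 09:15–09:30, 09:45–10:45.
Eitan ∩ Uma ∩ Viktor ∩ Freya: 08:45–09:00, 09:15–09:30, 09:45–10:45.
Total common minutes: 15 + 15 + 60 = 90.

90 minutes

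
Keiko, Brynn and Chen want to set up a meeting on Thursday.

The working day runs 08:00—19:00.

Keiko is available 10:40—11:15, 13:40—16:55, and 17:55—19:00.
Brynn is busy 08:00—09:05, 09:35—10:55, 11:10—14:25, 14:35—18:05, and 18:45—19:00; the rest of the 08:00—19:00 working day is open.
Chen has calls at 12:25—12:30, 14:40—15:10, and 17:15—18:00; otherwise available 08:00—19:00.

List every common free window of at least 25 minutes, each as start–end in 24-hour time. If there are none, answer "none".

Brynn free within 08:00–19:00: 09:05–09:35, 10:55–11:10, 14:25–14:35, 18:05–18:45.
Chen free within 08:00–19:00: 08:00–12:25, 12:30–14:40, 15:10–17:15, 18:00–19:00.
Keiko ∩ Brynn: 10:55–11:10, 14:25–14:35, 18:05–18:45.
Keiko ∩ Brynn ∩ Chen: 10:55–11:10, 14:25–14:35, 18:05–18:45.
Windows ≥ 25 min: 18:05–18:45.

18:05–18:45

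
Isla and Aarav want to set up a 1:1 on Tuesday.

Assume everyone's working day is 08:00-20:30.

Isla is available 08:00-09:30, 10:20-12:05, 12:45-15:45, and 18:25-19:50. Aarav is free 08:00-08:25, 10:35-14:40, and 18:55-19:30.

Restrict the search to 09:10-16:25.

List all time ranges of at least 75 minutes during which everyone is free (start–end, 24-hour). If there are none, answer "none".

Isla ∩ Aarav: 08:00–08:25, 10:35–12:05, 12:45–14:40, 18:55–19:30.
Restricted to 09:10–16:25: 10:35–12:05, 12:45–14:40.
Windows ≥ 75 min: 10:35–12:05, 12:45–14:40.

10:35–12:05, 12:45–14:40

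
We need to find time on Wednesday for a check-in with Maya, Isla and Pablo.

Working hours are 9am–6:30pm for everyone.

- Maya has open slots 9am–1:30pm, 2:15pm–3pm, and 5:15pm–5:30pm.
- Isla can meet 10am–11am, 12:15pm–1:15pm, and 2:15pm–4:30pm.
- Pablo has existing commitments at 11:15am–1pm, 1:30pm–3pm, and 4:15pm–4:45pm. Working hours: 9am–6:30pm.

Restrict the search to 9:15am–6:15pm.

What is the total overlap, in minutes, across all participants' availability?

75 minutes

Pablo free within 09:00–18:30: 09:00–11:15, 13:00–13:30, 15:00–16:15, 16:45–18:30.
Maya ∩ Isla: 10:00–11:00, 12:15–13:15, 14:15–15:00.
Maya ∩ Isla ∩ Pablo: 10:00–11:00, 13:00–13:15.
Restricted to 09:15–18:15: 10:00–11:00, 13:00–13:15.
Total common minutes: 60 + 15 = 75.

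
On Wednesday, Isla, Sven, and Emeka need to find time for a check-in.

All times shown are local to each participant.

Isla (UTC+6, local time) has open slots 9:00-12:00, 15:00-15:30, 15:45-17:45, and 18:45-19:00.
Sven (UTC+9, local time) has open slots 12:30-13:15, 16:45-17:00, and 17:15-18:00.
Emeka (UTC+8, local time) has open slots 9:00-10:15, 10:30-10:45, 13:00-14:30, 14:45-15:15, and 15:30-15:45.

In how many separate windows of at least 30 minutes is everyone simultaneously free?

Isla → UTC: 03:00–06:00, 09:00–09:30, 09:45–11:45, 12:45–13:00.
Sven → UTC: 03:30–04:15, 07:45–08:00, 08:15–09:00.
Emeka → UTC: 01:00–02:15, 02:30–02:45, 05:00–06:30, 06:45–07:15, 07:30–07:45.
Isla ∩ Sven: 03:30–04:15.
Isla ∩ Sven ∩ Emeka: (none).
Windows ≥ 30 min: (none).
That's 0 windows.

0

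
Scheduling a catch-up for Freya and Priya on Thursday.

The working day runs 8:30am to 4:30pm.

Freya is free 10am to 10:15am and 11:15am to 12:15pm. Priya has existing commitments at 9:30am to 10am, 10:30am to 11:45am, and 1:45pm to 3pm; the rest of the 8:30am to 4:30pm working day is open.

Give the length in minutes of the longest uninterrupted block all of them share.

30 minutes

Priya free within 08:30–16:30: 08:30–09:30, 10:00–10:30, 11:45–13:45, 15:00–16:30.
Freya ∩ Priya: 10:00–10:15, 11:45–12:15.
Common window lengths: 15, 30 min; longest is 30.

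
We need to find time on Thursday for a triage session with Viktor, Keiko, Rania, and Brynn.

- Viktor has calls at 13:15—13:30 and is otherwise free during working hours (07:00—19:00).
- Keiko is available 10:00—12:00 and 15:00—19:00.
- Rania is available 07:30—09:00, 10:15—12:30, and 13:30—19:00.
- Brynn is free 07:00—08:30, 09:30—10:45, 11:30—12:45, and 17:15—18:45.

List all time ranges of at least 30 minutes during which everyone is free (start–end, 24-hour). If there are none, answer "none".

Viktor free within 07:00–19:00: 07:00–13:15, 13:30–19:00.
Viktor ∩ Keiko: 10:00–12:00, 15:00–19:00.
Viktor ∩ Keiko ∩ Rania: 10:15–12:00, 15:00–19:00.
Viktor ∩ Keiko ∩ Rania ∩ Brynn: 10:15–10:45, 11:30–12:00, 17:15–18:45.
Windows ≥ 30 min: 10:15–10:45, 11:30–12:00, 17:15–18:45.

10:15–10:45, 11:30–12:00, 17:15–18:45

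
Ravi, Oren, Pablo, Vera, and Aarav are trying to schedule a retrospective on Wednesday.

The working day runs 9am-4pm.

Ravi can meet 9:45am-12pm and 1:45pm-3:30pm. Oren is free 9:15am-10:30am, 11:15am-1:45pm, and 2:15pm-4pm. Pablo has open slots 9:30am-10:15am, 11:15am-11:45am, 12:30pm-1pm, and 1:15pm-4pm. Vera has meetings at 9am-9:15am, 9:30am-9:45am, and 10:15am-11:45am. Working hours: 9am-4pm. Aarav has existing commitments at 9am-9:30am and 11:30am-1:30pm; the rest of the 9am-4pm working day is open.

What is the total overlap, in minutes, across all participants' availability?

105 minutes

Vera free within 09:00–16:00: 09:15–09:30, 09:45–10:15, 11:45–16:00.
Aarav free within 09:00–16:00: 09:30–11:30, 13:30–16:00.
Ravi ∩ Oren: 09:45–10:30, 11:15–12:00, 14:15–15:30.
Ravi ∩ Oren ∩ Pablo: 09:45–10:15, 11:15–11:45, 14:15–15:30.
Ravi ∩ Oren ∩ Pablo ∩ Vera: 09:45–10:15, 14:15–15:30.
Ravi ∩ Oren ∩ Pablo ∩ Vera ∩ Aarav: 09:45–10:15, 14:15–15:30.
Total common minutes: 30 + 75 = 105.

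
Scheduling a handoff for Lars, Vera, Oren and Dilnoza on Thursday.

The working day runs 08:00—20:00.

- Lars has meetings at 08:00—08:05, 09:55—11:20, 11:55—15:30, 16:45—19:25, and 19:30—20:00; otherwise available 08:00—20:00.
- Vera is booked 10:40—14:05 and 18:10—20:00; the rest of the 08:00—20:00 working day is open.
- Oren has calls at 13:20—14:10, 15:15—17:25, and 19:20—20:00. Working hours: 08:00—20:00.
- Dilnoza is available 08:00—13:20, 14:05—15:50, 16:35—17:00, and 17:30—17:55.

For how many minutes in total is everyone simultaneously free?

Lars free within 08:00–20:00: 08:05–09:55, 11:20–11:55, 15:30–16:45, 19:25–19:30.
Vera free within 08:00–20:00: 08:00–10:40, 14:05–18:10.
Oren free within 08:00–20:00: 08:00–13:20, 14:10–15:15, 17:25–19:20.
Lars ∩ Vera: 08:05–09:55, 15:30–16:45.
Lars ∩ Vera ∩ Oren: 08:05–09:55.
Lars ∩ Vera ∩ Oren ∩ Dilnoza: 08:05–09:55.
Total common minutes: 110.

110 minutes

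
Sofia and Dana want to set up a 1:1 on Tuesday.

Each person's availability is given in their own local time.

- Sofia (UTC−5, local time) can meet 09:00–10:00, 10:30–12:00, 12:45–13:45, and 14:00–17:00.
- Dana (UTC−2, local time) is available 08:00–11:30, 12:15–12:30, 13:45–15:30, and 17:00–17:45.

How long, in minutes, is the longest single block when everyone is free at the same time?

75 minutes

Sofia → UTC: 14:00–15:00, 15:30–17:00, 17:45–18:45, 19:00–22:00.
Dana → UTC: 10:00–13:30, 14:15–14:30, 15:45–17:30, 19:00–19:45.
Sofia ∩ Dana: 14:15–14:30, 15:45–17:00, 19:00–19:45.
Common window lengths: 15, 75, 45 min; longest is 75.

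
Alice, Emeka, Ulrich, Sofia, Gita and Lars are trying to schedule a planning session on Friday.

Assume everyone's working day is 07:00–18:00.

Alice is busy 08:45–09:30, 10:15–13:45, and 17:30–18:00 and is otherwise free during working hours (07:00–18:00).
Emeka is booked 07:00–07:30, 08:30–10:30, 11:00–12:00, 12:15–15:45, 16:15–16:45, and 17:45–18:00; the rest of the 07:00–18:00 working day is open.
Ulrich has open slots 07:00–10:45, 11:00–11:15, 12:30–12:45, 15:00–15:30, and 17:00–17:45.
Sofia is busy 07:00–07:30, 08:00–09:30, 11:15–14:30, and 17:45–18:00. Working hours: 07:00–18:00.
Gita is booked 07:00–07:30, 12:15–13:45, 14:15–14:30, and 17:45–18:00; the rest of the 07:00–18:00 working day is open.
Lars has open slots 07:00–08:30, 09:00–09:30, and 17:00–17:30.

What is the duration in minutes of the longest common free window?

Alice free within 07:00–18:00: 07:00–08:45, 09:30–10:15, 13:45–17:30.
Emeka free within 07:00–18:00: 07:30–08:30, 10:30–11:00, 12:00–12:15, 15:45–16:15, 16:45–17:45.
Sofia free within 07:00–18:00: 07:30–08:00, 09:30–11:15, 14:30–17:45.
Gita free within 07:00–18:00: 07:30–12:15, 13:45–14:15, 14:30–17:45.
Alice ∩ Emeka: 07:30–08:30, 15:45–16:15, 16:45–17:30.
Alice ∩ Emeka ∩ Ulrich: 07:30–08:30, 17:00–17:30.
Alice ∩ Emeka ∩ Ulrich ∩ Sofia: 07:30–08:00, 17:00–17:30.
Alice ∩ Emeka ∩ Ulrich ∩ Sofia ∩ Gita: 07:30–08:00, 17:00–17:30.
Alice ∩ Emeka ∩ Ulrich ∩ Sofia ∩ Gita ∩ Lars: 07:30–08:00, 17:00–17:30.
Common window lengths: 30, 30 min; longest is 30.

30 minutes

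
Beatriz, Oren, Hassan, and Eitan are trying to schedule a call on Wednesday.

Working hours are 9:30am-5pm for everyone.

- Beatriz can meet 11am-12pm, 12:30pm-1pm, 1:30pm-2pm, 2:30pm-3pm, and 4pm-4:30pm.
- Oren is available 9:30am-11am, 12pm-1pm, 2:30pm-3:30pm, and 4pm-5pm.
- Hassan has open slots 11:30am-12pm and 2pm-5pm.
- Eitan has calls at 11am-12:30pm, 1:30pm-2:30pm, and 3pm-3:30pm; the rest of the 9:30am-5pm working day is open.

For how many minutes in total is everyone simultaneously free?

60 minutes

Eitan free within 09:30–17:00: 09:30–11:00, 12:30–13:30, 14:30–15:00, 15:30–17:00.
Beatriz ∩ Oren: 12:30–13:00, 14:30–15:00, 16:00–16:30.
Beatriz ∩ Oren ∩ Hassan: 14:30–15:00, 16:00–16:30.
Beatriz ∩ Oren ∩ Hassan ∩ Eitan: 14:30–15:00, 16:00–16:30.
Total common minutes: 30 + 30 = 60.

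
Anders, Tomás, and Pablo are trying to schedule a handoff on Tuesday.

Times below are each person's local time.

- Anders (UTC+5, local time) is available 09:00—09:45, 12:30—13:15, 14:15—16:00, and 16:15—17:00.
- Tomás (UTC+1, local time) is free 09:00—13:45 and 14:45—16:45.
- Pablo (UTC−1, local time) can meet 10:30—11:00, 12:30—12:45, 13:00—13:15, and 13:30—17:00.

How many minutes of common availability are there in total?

30 minutes

Anders → UTC: 04:00–04:45, 07:30–08:15, 09:15–11:00, 11:15–12:00.
Tomás → UTC: 08:00–12:45, 13:45–15:45.
Pablo → UTC: 11:30–12:00, 13:30–13:45, 14:00–14:15, 14:30–18:00.
Anders ∩ Tomás: 08:00–08:15, 09:15–11:00, 11:15–12:00.
Anders ∩ Tomás ∩ Pablo: 11:30–12:00.
Total common minutes: 30.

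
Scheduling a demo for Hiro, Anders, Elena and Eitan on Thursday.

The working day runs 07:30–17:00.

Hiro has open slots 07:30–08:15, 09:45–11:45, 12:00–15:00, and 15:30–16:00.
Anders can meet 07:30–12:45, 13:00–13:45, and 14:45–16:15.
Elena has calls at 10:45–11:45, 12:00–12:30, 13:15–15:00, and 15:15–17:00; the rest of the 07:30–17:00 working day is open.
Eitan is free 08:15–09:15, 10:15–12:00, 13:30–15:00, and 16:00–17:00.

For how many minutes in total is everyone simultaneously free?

Elena free within 07:30–17:00: 07:30–10:45, 11:45–12:00, 12:30–13:15, 15:00–15:15.
Hiro ∩ Anders: 07:30–08:15, 09:45–11:45, 12:00–12:45, 13:00–13:45, 14:45–15:00, 15:30–16:00.
Hiro ∩ Anders ∩ Elena: 07:30–08:15, 09:45–10:45, 12:30–12:45, 13:00–13:15.
Hiro ∩ Anders ∩ Elena ∩ Eitan: 10:15–10:45.
Total common minutes: 30.

30 minutes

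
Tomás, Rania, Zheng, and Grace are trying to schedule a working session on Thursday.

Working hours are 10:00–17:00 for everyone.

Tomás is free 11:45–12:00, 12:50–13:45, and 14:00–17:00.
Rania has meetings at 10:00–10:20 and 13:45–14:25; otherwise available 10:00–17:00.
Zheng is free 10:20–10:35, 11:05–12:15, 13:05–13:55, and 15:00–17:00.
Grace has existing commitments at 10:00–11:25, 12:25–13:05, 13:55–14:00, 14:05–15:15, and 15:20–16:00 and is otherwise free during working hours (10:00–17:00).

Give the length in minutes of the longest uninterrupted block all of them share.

60 minutes

Rania free within 10:00–17:00: 10:20–13:45, 14:25–17:00.
Grace free within 10:00–17:00: 11:25–12:25, 13:05–13:55, 14:00–14:05, 15:15–15:20, 16:00–17:00.
Tomás ∩ Rania: 11:45–12:00, 12:50–13:45, 14:25–17:00.
Tomás ∩ Rania ∩ Zheng: 11:45–12:00, 13:05–13:45, 15:00–17:00.
Tomás ∩ Rania ∩ Zheng ∩ Grace: 11:45–12:00, 13:05–13:45, 15:15–15:20, 16:00–17:00.
Common window lengths: 15, 40, 5, 60 min; longest is 60.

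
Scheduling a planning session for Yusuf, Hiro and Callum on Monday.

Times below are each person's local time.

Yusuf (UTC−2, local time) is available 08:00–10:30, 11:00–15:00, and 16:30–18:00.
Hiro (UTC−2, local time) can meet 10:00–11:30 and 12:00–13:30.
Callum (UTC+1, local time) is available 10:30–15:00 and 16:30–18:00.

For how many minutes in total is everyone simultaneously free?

Yusuf → UTC: 10:00–12:30, 13:00–17:00, 18:30–20:00.
Hiro → UTC: 12:00–13:30, 14:00–15:30.
Callum → UTC: 09:30–14:00, 15:30–17:00.
Yusuf ∩ Hiro: 12:00–12:30, 13:00–13:30, 14:00–15:30.
Yusuf ∩ Hiro ∩ Callum: 12:00–12:30, 13:00–13:30.
Total common minutes: 30 + 30 = 60.

60 minutes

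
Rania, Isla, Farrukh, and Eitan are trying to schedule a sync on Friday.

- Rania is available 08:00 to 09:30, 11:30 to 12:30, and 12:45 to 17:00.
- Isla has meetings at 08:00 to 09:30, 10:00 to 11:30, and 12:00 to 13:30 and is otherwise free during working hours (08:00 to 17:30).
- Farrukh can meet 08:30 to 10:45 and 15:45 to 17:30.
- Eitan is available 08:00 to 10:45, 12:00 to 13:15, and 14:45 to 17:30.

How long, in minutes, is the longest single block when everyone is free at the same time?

Isla free within 08:00–17:30: 09:30–10:00, 11:30–12:00, 13:30–17:30.
Rania ∩ Isla: 11:30–12:00, 13:30–17:00.
Rania ∩ Isla ∩ Farrukh: 15:45–17:00.
Rania ∩ Isla ∩ Farrukh ∩ Eitan: 15:45–17:00.
Single common window of 75 minutes.

75 minutes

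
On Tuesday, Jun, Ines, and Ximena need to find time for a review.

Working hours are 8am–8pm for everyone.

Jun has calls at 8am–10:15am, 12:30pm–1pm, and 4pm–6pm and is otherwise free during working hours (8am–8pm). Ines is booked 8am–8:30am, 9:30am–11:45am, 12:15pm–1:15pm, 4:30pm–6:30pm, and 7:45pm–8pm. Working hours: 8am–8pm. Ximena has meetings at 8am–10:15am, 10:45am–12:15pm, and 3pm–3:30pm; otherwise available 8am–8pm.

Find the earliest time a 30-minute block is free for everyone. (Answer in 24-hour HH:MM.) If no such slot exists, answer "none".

13:15

Jun free within 08:00–20:00: 10:15–12:30, 13:00–16:00, 18:00–20:00.
Ines free within 08:00–20:00: 08:30–09:30, 11:45–12:15, 13:15–16:30, 18:30–19:45.
Ximena free within 08:00–20:00: 10:15–10:45, 12:15–15:00, 15:30–20:00.
Jun ∩ Ines: 11:45–12:15, 13:15–16:00, 18:30–19:45.
Jun ∩ Ines ∩ Ximena: 13:15–15:00, 15:30–16:00, 18:30–19:45.
Windows ≥ 30 min: 13:15–15:00, 15:30–16:00, 18:30–19:45.
Earliest such window starts at 13:15.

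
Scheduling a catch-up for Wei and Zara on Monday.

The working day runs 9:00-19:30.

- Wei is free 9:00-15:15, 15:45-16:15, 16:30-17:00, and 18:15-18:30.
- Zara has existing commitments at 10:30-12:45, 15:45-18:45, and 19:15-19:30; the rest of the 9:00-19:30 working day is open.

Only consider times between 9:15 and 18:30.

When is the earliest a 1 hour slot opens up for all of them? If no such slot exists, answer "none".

09:15

Zara free within 09:00–19:30: 09:00–10:30, 12:45–15:45, 18:45–19:15.
Wei ∩ Zara: 09:00–10:30, 12:45–15:15.
Restricted to 09:15–18:30: 09:15–10:30, 12:45–15:15.
Windows ≥ 60 min: 09:15–10:30, 12:45–15:15.
Earliest such window starts at 09:15.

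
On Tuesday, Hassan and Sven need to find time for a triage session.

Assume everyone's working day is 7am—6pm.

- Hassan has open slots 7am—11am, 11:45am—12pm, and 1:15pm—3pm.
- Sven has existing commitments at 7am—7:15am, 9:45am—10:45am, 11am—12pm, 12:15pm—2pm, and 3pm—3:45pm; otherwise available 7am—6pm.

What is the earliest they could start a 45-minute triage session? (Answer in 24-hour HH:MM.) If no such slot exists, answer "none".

Sven free within 07:00–18:00: 07:15–09:45, 10:45–11:00, 12:00–12:15, 14:00–15:00, 15:45–18:00.
Hassan ∩ Sven: 07:15–09:45, 10:45–11:00, 14:00–15:00.
Windows ≥ 45 min: 07:15–09:45, 14:00–15:00.
Earliest such window starts at 07:15.

07:15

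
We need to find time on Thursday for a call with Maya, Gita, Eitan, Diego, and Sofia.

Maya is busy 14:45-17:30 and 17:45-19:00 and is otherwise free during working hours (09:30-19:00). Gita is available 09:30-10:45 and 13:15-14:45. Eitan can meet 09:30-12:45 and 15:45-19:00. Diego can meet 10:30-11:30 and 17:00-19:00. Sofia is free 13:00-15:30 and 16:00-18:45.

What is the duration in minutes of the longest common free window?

Maya free within 09:30–19:00: 09:30–14:45, 17:30–17:45.
Maya ∩ Gita: 09:30–10:45, 13:15–14:45.
Maya ∩ Gita ∩ Eitan: 09:30–10:45.
Maya ∩ Gita ∩ Eitan ∩ Diego: 10:30–10:45.
Maya ∩ Gita ∩ Eitan ∩ Diego ∩ Sofia: (none).
No common window.

0 minutes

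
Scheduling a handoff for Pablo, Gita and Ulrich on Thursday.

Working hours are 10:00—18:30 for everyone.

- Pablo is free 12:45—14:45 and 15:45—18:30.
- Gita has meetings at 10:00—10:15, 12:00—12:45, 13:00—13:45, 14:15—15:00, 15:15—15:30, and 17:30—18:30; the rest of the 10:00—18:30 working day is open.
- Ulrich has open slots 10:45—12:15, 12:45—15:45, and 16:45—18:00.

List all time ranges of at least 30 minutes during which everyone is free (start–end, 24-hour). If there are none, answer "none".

Gita free within 10:00–18:30: 10:15–12:00, 12:45–13:00, 13:45–14:15, 15:00–15:15, 15:30–17:30.
Pablo ∩ Gita: 12:45–13:00, 13:45–14:15, 15:45–17:30.
Pablo ∩ Gita ∩ Ulrich: 12:45–13:00, 13:45–14:15, 16:45–17:30.
Windows ≥ 30 min: 13:45–14:15, 16:45–17:30.

13:45–14:15, 16:45–17:30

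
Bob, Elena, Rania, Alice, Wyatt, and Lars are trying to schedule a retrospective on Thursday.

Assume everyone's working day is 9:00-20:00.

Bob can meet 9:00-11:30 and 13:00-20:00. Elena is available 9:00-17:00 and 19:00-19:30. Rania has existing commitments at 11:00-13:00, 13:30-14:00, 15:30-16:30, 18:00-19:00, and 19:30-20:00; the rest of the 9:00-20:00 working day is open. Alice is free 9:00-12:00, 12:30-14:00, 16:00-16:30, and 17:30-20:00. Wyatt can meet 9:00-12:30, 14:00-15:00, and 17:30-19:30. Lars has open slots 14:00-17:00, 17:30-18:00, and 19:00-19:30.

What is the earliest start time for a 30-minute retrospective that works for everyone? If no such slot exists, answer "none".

Rania free within 09:00–20:00: 09:00–11:00, 13:00–13:30, 14:00–15:30, 16:30–18:00, 19:00–19:30.
Bob ∩ Elena: 09:00–11:30, 13:00–17:00, 19:00–19:30.
Bob ∩ Elena ∩ Rania: 09:00–11:00, 13:00–13:30, 14:00–15:30, 16:30–17:00, 19:00–19:30.
Bob ∩ Elena ∩ Rania ∩ Alice: 09:00–11:00, 13:00–13:30, 19:00–19:30.
Bob ∩ Elena ∩ Rania ∩ Alice ∩ Wyatt: 09:00–11:00, 19:00–19:30.
Bob ∩ Elena ∩ Rania ∩ Alice ∩ Wyatt ∩ Lars: 19:00–19:30.
Windows ≥ 30 min: 19:00–19:30.
Earliest such window starts at 19:00.

19:00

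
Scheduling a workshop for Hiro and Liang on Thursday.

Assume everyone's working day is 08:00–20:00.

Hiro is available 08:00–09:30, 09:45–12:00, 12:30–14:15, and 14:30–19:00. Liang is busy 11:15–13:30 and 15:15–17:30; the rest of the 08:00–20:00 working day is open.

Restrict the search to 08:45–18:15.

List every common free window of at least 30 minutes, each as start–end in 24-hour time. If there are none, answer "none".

Liang free within 08:00–20:00: 08:00–11:15, 13:30–15:15, 17:30–20:00.
Hiro ∩ Liang: 08:00–09:30, 09:45–11:15, 13:30–14:15, 14:30–15:15, 17:30–19:00.
Restricted to 08:45–18:15: 08:45–09:30, 09:45–11:15, 13:30–14:15, 14:30–15:15, 17:30–18:15.
Windows ≥ 30 min: 08:45–09:30, 09:45–11:15, 13:30–14:15, 14:30–15:15, 17:30–18:15.

08:45–09:30, 09:45–11:15, 13:30–14:15, 14:30–15:15, 17:30–18:15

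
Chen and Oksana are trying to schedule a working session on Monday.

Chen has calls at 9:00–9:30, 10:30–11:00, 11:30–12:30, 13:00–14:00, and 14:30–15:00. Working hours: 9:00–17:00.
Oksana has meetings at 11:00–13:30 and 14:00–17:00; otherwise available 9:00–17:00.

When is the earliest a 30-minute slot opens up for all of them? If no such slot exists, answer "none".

Chen free within 09:00–17:00: 09:30–10:30, 11:00–11:30, 12:30–13:00, 14:00–14:30, 15:00–17:00.
Oksana free within 09:00–17:00: 09:00–11:00, 13:30–14:00.
Chen ∩ Oksana: 09:30–10:30.
Windows ≥ 30 min: 09:30–10:30.
Earliest such window starts at 09:30.

09:30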